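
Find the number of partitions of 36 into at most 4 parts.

478

Enumerating by decreasing first part gives 478 partitions in all.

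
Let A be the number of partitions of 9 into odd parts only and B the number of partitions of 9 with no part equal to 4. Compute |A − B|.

15

Partitions of 9 into odd parts only: 8.
Partitions of 9 with no part equal to 4: 23.
|8 − 23| = 15.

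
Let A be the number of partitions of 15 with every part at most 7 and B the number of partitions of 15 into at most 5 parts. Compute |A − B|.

47

Partitions of 15 with every part at most 7: 131.
Partitions of 15 into at most 5 parts: 84.
|131 − 84| = 47.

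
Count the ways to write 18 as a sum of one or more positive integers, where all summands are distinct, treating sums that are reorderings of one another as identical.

46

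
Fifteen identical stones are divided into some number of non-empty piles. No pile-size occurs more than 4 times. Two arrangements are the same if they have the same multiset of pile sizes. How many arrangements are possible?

127

A full systematic count gives 127.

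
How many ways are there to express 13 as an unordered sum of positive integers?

Counting exhaustively, 101 partitions satisfy the conditions.

101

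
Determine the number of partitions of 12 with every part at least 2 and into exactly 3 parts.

The partitions of 12 that satisfy the conditions:
8, 2, 2
7, 3, 2
6, 4, 2
6, 3, 3
5, 5, 2
5, 4, 3
4, 4, 4

7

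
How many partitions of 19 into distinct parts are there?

A partial list (first 12 by largest part):
19
18,1
17,2
16,3
16,2,1
15,4
15,3,1
14,5
14,4,1
14,3,2
13,6
13,5,1
…and 42 more, for 54 total.

54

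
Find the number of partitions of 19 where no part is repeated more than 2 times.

163

There are 163 such partitions.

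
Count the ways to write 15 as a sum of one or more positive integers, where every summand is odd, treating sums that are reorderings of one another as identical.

There are too many to list fully; the first 12 (by largest part) are:
15
1+1+13
1+3+11
1+1+1+1+11
1+5+9
3+3+9
1+1+1+3+9
1+1+1+1+1+1+9
1+7+7
3+5+7
1+1+1+5+7
1+1+3+3+7
…and 15 more, for 27 total.

27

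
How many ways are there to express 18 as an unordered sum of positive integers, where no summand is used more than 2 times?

A full systematic count gives 135.

135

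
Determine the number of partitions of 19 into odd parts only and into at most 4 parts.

11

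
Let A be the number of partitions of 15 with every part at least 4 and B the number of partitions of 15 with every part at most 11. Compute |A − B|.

Partitions of 15 with every part at least 4: 8.
Partitions of 15 with every part at most 11: 169.
|8 − 169| = 161.

161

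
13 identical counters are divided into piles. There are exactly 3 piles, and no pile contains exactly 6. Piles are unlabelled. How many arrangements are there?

11

The partitions of 13 that satisfy the conditions:
1,1,11
1,2,10
1,3,9
2,2,9
1,4,8
2,3,8
1,5,7
2,4,7
3,3,7
3,5,5
4,4,5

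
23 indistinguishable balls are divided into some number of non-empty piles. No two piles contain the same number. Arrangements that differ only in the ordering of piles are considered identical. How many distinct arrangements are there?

104

A full systematic count gives 104.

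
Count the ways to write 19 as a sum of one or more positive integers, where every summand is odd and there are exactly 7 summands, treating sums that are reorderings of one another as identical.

11

Enumerating:
13+1+1+1+1+1+1
11+3+1+1+1+1+1
9+5+1+1+1+1+1
9+3+3+1+1+1+1
7+7+1+1+1+1+1
7+5+3+1+1+1+1
7+3+3+3+1+1+1
5+5+5+1+1+1+1
5+5+3+3+1+1+1
5+3+3+3+3+1+1
3+3+3+3+3+3+1
That's 11 in total.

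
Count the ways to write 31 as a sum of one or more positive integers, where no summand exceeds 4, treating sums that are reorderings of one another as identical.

Direct enumeration gives 321 partitions.

321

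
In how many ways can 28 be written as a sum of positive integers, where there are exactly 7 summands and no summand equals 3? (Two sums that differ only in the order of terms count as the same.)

201

A full systematic count gives 201.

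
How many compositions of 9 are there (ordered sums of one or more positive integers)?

There are 8 gaps and each independently is a cut or not, giving 2^8 = 256.

256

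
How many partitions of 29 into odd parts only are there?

256

Enumerating by decreasing first part gives 256 partitions in all.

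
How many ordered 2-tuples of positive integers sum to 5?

A composition of 5 into 2 positive parts is chosen by placing 1 dividers among the 4 gaps between 5 units: C(4,1) = 4.

4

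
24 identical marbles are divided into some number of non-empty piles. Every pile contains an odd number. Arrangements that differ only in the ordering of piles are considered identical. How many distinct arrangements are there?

122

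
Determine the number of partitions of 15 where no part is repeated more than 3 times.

105

Enumerating by decreasing first part gives 105 partitions in all.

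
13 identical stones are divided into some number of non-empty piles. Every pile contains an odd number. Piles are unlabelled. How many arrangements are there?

The partitions of 13 that satisfy the conditions:
13
1+1+11
1+3+9
1+1+1+1+9
1+5+7
3+3+7
1+1+1+3+7
1+1+1+1+1+1+7
3+5+5
1+1+1+5+5
1+1+3+3+5
1+1+1+1+1+3+5
1+1+1+1+1+1+1+1+5
1+3+3+3+3
1+1+1+1+3+3+3
1+1+1+1+1+1+1+3+3
1+1+1+1+1+1+1+1+1+1+3
1+1+1+1+1+1+1+1+1+1+1+1+1
Counting gives 18.

18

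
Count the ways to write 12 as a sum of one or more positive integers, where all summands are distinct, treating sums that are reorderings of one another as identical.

15

They are:
12
11 + 1
10 + 2
9 + 3
9 + 2 + 1
8 + 4
8 + 3 + 1
7 + 5
7 + 4 + 1
7 + 3 + 2
6 + 5 + 1
6 + 4 + 2
6 + 3 + 2 + 1
5 + 4 + 3
5 + 4 + 2 + 1
That's 15 in total.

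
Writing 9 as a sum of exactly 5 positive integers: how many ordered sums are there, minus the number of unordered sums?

65

Ordered (compositions into 5 parts): C(8,4) = 70.
Partitions of 9 into exactly 5 parts: 5.
Difference: 70 − 5 = 65.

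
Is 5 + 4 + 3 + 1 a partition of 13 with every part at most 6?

The parts sum to 13, and the condition 'no summand exceeds 6' holds.

Yes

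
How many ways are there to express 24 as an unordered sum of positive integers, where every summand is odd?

122

A full systematic count gives 122.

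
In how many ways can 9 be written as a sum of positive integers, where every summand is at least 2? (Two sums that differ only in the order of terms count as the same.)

8

They are:
9
7+2
6+3
5+4
5+2+2
4+3+2
3+3+3
3+2+2+2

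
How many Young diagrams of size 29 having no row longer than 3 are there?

85

Counting exhaustively, 85 partitions satisfy the conditions.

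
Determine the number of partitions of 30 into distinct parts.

Counting exhaustively, 296 partitions satisfy the conditions.

296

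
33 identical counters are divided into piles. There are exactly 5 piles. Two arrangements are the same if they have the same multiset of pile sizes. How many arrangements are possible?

540

A full systematic count gives 540.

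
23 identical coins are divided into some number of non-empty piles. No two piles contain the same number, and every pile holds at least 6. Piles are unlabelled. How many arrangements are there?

9

Enumerating:
23
17,6
16,7
15,8
14,9
13,10
12,11
10,7,6
9,8,6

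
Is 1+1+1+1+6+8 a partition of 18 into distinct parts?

The parts sum to 18, and the condition 'all summands are distinct' is violated.

No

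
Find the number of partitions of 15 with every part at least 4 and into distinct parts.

6

They are:
15
11+4
10+5
9+6
8+7
6+5+4
Counting gives 6.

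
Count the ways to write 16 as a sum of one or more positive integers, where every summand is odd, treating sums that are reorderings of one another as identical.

A partial list (first 12 by largest part):
15,1
13,3
13,1,1,1
11,5
11,3,1,1
11,1,1,1,1,1
9,7
9,5,1,1
9,3,3,1
9,3,1,1,1,1
9,1,1,1,1,1,1,1
7,7,1,1
…and 20 more, for 32 total.

32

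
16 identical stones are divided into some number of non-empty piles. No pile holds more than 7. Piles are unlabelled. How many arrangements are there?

164

Systematic enumeration (by largest part, then next-largest, …) yields 164.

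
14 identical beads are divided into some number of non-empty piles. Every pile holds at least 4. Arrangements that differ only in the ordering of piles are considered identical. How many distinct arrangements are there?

7

The partitions of 14 that satisfy the conditions:
14
10+4
9+5
8+6
7+7
6+4+4
5+5+4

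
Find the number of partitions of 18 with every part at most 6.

199

Enumerating by decreasing first part gives 199 partitions in all.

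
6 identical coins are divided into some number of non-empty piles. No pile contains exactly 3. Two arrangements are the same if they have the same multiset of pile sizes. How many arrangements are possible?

Listing the qualifying partitions of 6:
6
5+1
4+2
4+1+1
2+2+2
2+2+1+1
2+1+1+1+1
1+1+1+1+1+1

8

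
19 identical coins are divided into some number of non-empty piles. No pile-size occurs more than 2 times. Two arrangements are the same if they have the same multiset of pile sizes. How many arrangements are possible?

Enumerating by decreasing first part gives 163 partitions in all.

163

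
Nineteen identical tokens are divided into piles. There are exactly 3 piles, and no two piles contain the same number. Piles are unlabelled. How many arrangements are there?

21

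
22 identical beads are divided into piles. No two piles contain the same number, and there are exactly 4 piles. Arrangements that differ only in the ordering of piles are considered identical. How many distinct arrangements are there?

34

A partial list (first 12 by largest part):
16, 3, 2, 1
15, 4, 2, 1
14, 5, 2, 1
14, 4, 3, 1
13, 6, 2, 1
13, 5, 3, 1
13, 4, 3, 2
12, 7, 2, 1
12, 6, 3, 1
12, 5, 4, 1
12, 5, 3, 2
11, 8, 2, 1
…and 22 more, for 34 total.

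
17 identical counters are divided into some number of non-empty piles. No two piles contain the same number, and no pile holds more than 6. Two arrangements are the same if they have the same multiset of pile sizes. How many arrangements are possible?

2

Listing the qualifying partitions of 17:
6 + 5 + 4 + 2
6 + 5 + 3 + 2 + 1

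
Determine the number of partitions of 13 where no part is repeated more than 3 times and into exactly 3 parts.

Enumerating:
1,1,11
1,2,10
1,3,9
2,2,9
1,4,8
2,3,8
1,5,7
2,4,7
3,3,7
1,6,6
2,5,6
3,4,6
3,5,5
4,4,5

14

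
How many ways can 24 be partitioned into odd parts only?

122

Direct enumeration gives 122 partitions.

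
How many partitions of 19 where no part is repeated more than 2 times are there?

163

There are 163 such partitions.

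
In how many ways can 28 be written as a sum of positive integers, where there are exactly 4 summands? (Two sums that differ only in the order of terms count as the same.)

A full systematic count gives 169.

169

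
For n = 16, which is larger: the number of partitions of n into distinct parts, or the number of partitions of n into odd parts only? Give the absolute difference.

Partitions of 16 into distinct parts: 32.
Partitions of 16 into odd parts only: 32.
|32 − 32| = 0.

0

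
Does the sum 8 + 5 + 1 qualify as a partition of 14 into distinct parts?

Yes

The parts sum to 14, and the condition 'all summands are distinct' holds.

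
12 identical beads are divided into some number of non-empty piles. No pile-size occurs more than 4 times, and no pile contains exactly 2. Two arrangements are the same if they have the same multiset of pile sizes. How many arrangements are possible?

27

There are too many to list fully; the first 12 (by largest part) are:
12
1 + 11
1 + 1 + 10
3 + 9
1 + 1 + 1 + 9
4 + 8
1 + 3 + 8
1 + 1 + 1 + 1 + 8
5 + 7
1 + 4 + 7
1 + 1 + 3 + 7
6 + 6
…and 15 more, for 27 total.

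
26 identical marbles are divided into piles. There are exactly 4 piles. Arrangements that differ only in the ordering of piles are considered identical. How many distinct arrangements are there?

136

A full systematic count gives 136.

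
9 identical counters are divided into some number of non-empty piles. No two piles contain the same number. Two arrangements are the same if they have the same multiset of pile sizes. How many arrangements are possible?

8

The partitions of 9 that satisfy the conditions:
9
8+1
7+2
6+3
6+2+1
5+4
5+3+1
4+3+2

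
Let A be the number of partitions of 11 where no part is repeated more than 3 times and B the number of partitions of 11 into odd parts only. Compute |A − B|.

26

Partitions of 11 where no part is repeated more than 3 times: 38.
Partitions of 11 into odd parts only: 12.
|38 − 12| = 26.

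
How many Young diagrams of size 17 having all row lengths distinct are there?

38

A partial list (first 12 by largest part):
17
16,1
15,2
14,3
14,2,1
13,4
13,3,1
12,5
12,4,1
12,3,2
11,6
11,5,1
…and 26 more, for 38 total.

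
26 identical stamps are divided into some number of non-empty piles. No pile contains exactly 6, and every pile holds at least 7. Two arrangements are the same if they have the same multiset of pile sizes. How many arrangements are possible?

They are:
26
19 + 7
18 + 8
17 + 9
16 + 10
15 + 11
14 + 12
13 + 13
12 + 7 + 7
11 + 8 + 7
10 + 9 + 7
10 + 8 + 8
9 + 9 + 8
Counting gives 13.

13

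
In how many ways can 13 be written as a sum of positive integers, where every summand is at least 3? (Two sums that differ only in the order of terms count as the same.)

The partitions of 13 that satisfy the conditions:
13
10+3
9+4
8+5
7+6
7+3+3
6+4+3
5+5+3
5+4+4
4+3+3+3

10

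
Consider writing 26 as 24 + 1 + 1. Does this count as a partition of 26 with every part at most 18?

The parts sum to 26, and the condition 'no summand exceeds 18' is violated.

No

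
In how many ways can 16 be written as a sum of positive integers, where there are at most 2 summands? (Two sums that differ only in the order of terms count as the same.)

9

Listing the qualifying partitions of 16:
16
1 + 15
2 + 14
3 + 13
4 + 12
5 + 11
6 + 10
7 + 9
8 + 8
Counting gives 9.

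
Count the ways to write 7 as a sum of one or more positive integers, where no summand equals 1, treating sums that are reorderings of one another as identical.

The partitions of 7 that satisfy the conditions:
7
5,2
4,3
3,2,2

4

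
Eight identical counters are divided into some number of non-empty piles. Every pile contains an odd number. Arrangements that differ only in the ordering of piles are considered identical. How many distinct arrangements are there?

6

The partitions of 8 that satisfy the conditions:
7,1
5,3
5,1,1,1
3,3,1,1
3,1,1,1,1,1
1,1,1,1,1,1,1,1
That's 6 in total.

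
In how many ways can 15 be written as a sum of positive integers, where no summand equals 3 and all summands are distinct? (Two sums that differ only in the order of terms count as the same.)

They are:
15
14,1
13,2
12,2,1
11,4
10,5
10,4,1
9,6
9,5,1
9,4,2
8,7
8,6,1
8,5,2
8,4,2,1
7,6,2
7,5,2,1
6,5,4

17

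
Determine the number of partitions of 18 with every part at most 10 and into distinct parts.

27

A partial list (first 12 by largest part):
10,8
10,7,1
10,6,2
10,5,3
10,5,2,1
10,4,3,1
9,8,1
9,7,2
9,6,3
9,6,2,1
9,5,4
9,5,3,1
…and 15 more, for 27 total.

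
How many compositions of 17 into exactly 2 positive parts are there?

16

Equivalently, choose which 1 of the 16 gaps become plus signs: C(16,1) = 16.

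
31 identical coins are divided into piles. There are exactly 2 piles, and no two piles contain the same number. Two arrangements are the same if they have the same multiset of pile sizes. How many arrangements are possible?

Listing the qualifying partitions of 31:
1 + 30
2 + 29
3 + 28
4 + 27
5 + 26
6 + 25
7 + 24
8 + 23
9 + 22
10 + 21
11 + 20
12 + 19
13 + 18
14 + 17
15 + 16
Counting gives 15.

15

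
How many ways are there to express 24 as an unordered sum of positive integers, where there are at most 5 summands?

333

Enumerating by decreasing first part gives 333 partitions in all.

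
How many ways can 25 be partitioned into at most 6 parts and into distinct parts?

A full systematic count gives 142.

142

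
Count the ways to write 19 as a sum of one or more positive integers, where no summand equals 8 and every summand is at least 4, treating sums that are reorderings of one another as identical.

15

Enumerating:
19
15, 4
14, 5
13, 6
12, 7
11, 4, 4
10, 9
10, 5, 4
9, 6, 4
9, 5, 5
7, 7, 5
7, 6, 6
7, 4, 4, 4
6, 5, 4, 4
5, 5, 5, 4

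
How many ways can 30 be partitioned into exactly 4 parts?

Enumerating by decreasing first part gives 206 partitions in all.

206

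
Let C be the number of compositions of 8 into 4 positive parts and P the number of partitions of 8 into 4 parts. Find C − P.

Ordered (compositions into 4 parts): C(7,3) = 35.
Partitions of 8 into exactly 4 parts: 5.
Difference: 35 − 5 = 30.

30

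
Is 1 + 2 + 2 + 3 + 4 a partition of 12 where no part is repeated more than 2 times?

Yes

The parts sum to 12, and the condition 'no summand is used more than 2 times' holds.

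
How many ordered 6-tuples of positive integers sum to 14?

1287

A composition of 14 into 6 positive parts is chosen by placing 5 dividers among the 13 gaps between 14 units: C(13,5) = 1287.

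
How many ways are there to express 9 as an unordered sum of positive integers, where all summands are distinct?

8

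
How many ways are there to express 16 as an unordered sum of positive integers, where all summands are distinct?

32

There are too many to list fully; the first 12 (by largest part) are:
16
15+1
14+2
13+3
13+2+1
12+4
12+3+1
11+5
11+4+1
11+3+2
10+6
10+5+1
…and 20 more, for 32 total.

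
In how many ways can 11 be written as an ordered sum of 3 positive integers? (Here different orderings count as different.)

45

Place 2 bars in the 10 internal gaps of a row of 11 dots: C(10,2) = 45.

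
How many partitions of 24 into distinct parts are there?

122

Systematic enumeration (by largest part, then next-largest, …) yields 122.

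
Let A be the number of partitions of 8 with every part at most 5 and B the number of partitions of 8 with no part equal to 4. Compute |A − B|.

1

Partitions of 8 with every part at most 5: 18.
Partitions of 8 with no part equal to 4: 17.
|18 − 17| = 1.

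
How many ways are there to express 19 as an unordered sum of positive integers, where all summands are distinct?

54

A partial list (first 12 by largest part):
19
1 + 18
2 + 17
3 + 16
1 + 2 + 16
4 + 15
1 + 3 + 15
5 + 14
1 + 4 + 14
2 + 3 + 14
6 + 13
1 + 5 + 13
…and 42 more, for 54 total.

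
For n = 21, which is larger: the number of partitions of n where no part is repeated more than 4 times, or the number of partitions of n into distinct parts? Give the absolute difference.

429

Partitions of 21 where no part is repeated more than 4 times: 505.
Partitions of 21 into distinct parts: 76.
|505 − 76| = 429.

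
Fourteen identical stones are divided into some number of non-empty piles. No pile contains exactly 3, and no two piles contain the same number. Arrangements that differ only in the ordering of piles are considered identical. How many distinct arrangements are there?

14

Enumerating:
14
13, 1
12, 2
11, 2, 1
10, 4
9, 5
9, 4, 1
8, 6
8, 5, 1
8, 4, 2
7, 6, 1
7, 5, 2
7, 4, 2, 1
6, 5, 2, 1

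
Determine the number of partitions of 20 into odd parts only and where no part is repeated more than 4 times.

There are too many to list fully; the first 12 (by largest part) are:
19,1
17,3
17,1,1,1
15,5
15,3,1,1
13,7
13,5,1,1
13,3,3,1
13,3,1,1,1,1
11,9
11,7,1,1
11,5,3,1
…and 23 more, for 35 total.

35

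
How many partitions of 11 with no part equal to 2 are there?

26

A partial list (first 12 by largest part):
11
10+1
9+1+1
8+3
8+1+1+1
7+4
7+3+1
7+1+1+1+1
6+5
6+4+1
6+3+1+1
6+1+1+1+1+1
…and 14 more, for 26 total.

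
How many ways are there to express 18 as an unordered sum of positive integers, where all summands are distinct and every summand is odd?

5

Listing the qualifying partitions of 18:
17, 1
15, 3
13, 5
11, 7
9, 5, 3, 1
That's 5 in total.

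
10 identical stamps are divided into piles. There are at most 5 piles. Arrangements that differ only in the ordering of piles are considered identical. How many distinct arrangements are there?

30

There are too many to list fully; the first 12 (by largest part) are:
10
9, 1
8, 2
8, 1, 1
7, 3
7, 2, 1
7, 1, 1, 1
6, 4
6, 3, 1
6, 2, 2
6, 2, 1, 1
6, 1, 1, 1, 1
…and 18 more, for 30 total.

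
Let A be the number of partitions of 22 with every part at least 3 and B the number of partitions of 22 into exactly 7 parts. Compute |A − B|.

58

Partitions of 22 with every part at least 3: 73.
Partitions of 22 into exactly 7 parts: 131.
|73 − 131| = 58.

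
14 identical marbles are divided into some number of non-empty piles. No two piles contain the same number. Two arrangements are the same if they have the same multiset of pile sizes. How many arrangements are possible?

22

The partitions of 14 that satisfy the conditions:
14
13 + 1
12 + 2
11 + 3
11 + 2 + 1
10 + 4
10 + 3 + 1
9 + 5
9 + 4 + 1
9 + 3 + 2
8 + 6
8 + 5 + 1
8 + 4 + 2
8 + 3 + 2 + 1
7 + 6 + 1
7 + 5 + 2
7 + 4 + 3
7 + 4 + 2 + 1
6 + 5 + 3
6 + 5 + 2 + 1
6 + 4 + 3 + 1
5 + 4 + 3 + 2
That's 22 in total.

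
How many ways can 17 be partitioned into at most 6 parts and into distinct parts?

38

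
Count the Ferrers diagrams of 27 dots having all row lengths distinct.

192

Counting exhaustively, 192 partitions satisfy the conditions.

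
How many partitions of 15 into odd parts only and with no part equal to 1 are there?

5

Enumerating:
15
9 + 3 + 3
7 + 5 + 3
5 + 5 + 5
3 + 3 + 3 + 3 + 3
Counting gives 5.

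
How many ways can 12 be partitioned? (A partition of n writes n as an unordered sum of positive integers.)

77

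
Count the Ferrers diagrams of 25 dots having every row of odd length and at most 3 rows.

17

Enumerating:
25
1 + 1 + 23
1 + 3 + 21
1 + 5 + 19
3 + 3 + 19
1 + 7 + 17
3 + 5 + 17
1 + 9 + 15
3 + 7 + 15
5 + 5 + 15
1 + 11 + 13
3 + 9 + 13
5 + 7 + 13
3 + 11 + 11
5 + 9 + 11
7 + 7 + 11
7 + 9 + 9
That's 17 in total.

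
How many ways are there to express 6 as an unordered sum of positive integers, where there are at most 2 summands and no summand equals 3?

They are:
6
1+5
2+4

3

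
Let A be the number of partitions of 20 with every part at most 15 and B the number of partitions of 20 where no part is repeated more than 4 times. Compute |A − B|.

206

Partitions of 20 with every part at most 15: 615.
Partitions of 20 where no part is repeated more than 4 times: 409.
|615 − 409| = 206.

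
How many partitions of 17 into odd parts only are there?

38

There are too many to list fully; the first 12 (by largest part) are:
17
15+1+1
13+3+1
13+1+1+1+1
11+5+1
11+3+3
11+3+1+1+1
11+1+1+1+1+1+1
9+7+1
9+5+3
9+5+1+1+1
9+3+3+1+1
…and 26 more, for 38 total.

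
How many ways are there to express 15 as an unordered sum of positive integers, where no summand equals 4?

Enumerating by decreasing first part gives 120 partitions in all.

120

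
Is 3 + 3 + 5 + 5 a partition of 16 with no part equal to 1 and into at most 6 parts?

The parts sum to 16, and the condition 'no summand equals 1' holds; the condition 'there are at most 6 summands' holds.

Yes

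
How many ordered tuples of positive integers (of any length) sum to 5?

There are 4 gaps and each independently is a cut or not, giving 2^4 = 16.

16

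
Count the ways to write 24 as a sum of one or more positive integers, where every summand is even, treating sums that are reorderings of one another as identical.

77

Counting exhaustively, 77 partitions satisfy the conditions.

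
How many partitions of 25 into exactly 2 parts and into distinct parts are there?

12

The partitions of 25 that satisfy the conditions:
24 + 1
23 + 2
22 + 3
21 + 4
20 + 5
19 + 6
18 + 7
17 + 8
16 + 9
15 + 10
14 + 11
13 + 12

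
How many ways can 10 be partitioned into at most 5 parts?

A partial list (first 12 by largest part):
10
9+1
8+2
8+1+1
7+3
7+2+1
7+1+1+1
6+4
6+3+1
6+2+2
6+2+1+1
6+1+1+1+1
…and 18 more, for 30 total.

30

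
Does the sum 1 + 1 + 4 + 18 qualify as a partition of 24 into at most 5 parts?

Yes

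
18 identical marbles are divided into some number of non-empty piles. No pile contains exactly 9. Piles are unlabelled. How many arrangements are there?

Counting exhaustively, 355 partitions satisfy the conditions.

355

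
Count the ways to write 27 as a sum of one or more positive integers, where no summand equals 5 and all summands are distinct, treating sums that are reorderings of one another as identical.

130

A full systematic count gives 130.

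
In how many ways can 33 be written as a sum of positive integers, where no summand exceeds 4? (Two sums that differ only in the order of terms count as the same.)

Counting exhaustively, 378 partitions satisfy the conditions.

378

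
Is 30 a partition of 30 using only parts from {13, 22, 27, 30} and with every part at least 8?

Yes

The parts sum to 30, and the condition 'each summand belongs to {13, 22, 27, 30}' holds; the condition 'every summand is at least 8' holds.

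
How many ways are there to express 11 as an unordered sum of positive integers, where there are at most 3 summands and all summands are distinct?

Enumerating:
11
10, 1
9, 2
8, 3
8, 2, 1
7, 4
7, 3, 1
6, 5
6, 4, 1
6, 3, 2
5, 4, 2
Counting gives 11.

11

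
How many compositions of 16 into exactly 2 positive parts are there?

A composition of 16 into 2 positive parts is chosen by placing 1 dividers among the 15 gaps between 16 units: C(15,1) = 15.

15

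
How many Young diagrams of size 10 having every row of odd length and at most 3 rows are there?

Enumerating:
9 + 1
7 + 3
5 + 5
That's 3 in total.

3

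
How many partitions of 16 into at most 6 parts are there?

136

Systematic enumeration (by largest part, then next-largest, …) yields 136.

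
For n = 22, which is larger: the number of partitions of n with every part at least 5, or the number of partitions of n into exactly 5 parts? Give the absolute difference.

101

Partitions of 22 with every part at least 5: 18.
Partitions of 22 into exactly 5 parts: 119.
|18 − 119| = 101.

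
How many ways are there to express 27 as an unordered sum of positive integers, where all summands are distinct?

Systematic enumeration (by largest part, then next-largest, …) yields 192.

192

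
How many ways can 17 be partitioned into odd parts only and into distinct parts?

5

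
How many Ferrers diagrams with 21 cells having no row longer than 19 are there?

790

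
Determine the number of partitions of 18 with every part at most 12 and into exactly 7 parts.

A partial list (first 12 by largest part):
12, 1, 1, 1, 1, 1, 1
11, 2, 1, 1, 1, 1, 1
10, 3, 1, 1, 1, 1, 1
10, 2, 2, 1, 1, 1, 1
9, 4, 1, 1, 1, 1, 1
9, 3, 2, 1, 1, 1, 1
9, 2, 2, 2, 1, 1, 1
8, 5, 1, 1, 1, 1, 1
8, 4, 2, 1, 1, 1, 1
8, 3, 3, 1, 1, 1, 1
8, 3, 2, 2, 1, 1, 1
8, 2, 2, 2, 2, 1, 1
…and 37 more, for 49 total.

49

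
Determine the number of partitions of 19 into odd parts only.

A partial list (first 12 by largest part):
19
17 + 1 + 1
15 + 3 + 1
15 + 1 + 1 + 1 + 1
13 + 5 + 1
13 + 3 + 3
13 + 3 + 1 + 1 + 1
13 + 1 + 1 + 1 + 1 + 1 + 1
11 + 7 + 1
11 + 5 + 3
11 + 5 + 1 + 1 + 1
11 + 3 + 3 + 1 + 1
…and 42 more, for 54 total.

54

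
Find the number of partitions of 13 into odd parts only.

Enumerating:
13
11, 1, 1
9, 3, 1
9, 1, 1, 1, 1
7, 5, 1
7, 3, 3
7, 3, 1, 1, 1
7, 1, 1, 1, 1, 1, 1
5, 5, 3
5, 5, 1, 1, 1
5, 3, 3, 1, 1
5, 3, 1, 1, 1, 1, 1
5, 1, 1, 1, 1, 1, 1, 1, 1
3, 3, 3, 3, 1
3, 3, 3, 1, 1, 1, 1
3, 3, 1, 1, 1, 1, 1, 1, 1
3, 1, 1, 1, 1, 1, 1, 1, 1, 1, 1
1, 1, 1, 1, 1, 1, 1, 1, 1, 1, 1, 1, 1

18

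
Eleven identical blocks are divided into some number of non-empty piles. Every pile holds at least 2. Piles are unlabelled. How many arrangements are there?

Listing the qualifying partitions of 11:
11
9 + 2
8 + 3
7 + 4
7 + 2 + 2
6 + 5
6 + 3 + 2
5 + 4 + 2
5 + 3 + 3
5 + 2 + 2 + 2
4 + 4 + 3
4 + 3 + 2 + 2
3 + 3 + 3 + 2
3 + 2 + 2 + 2 + 2
That's 14 in total.

14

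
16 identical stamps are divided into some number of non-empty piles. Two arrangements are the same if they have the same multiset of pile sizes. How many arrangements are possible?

Enumerating by decreasing first part gives 231 partitions in all.

231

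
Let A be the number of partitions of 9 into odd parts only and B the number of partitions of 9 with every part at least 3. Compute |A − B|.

4

Partitions of 9 into odd parts only: 8.
Partitions of 9 with every part at least 3: 4.
|8 − 4| = 4.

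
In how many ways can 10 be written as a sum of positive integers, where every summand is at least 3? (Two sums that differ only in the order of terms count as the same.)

5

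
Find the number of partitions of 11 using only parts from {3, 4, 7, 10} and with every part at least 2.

They are:
7 + 4
4 + 4 + 3
That's 2 in total.

2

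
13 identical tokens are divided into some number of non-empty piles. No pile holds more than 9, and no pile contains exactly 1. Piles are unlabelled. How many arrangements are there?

21

The partitions of 13 that satisfy the conditions:
9 + 4
9 + 2 + 2
8 + 5
8 + 3 + 2
7 + 6
7 + 4 + 2
7 + 3 + 3
7 + 2 + 2 + 2
6 + 5 + 2
6 + 4 + 3
6 + 3 + 2 + 2
5 + 5 + 3
5 + 4 + 4
5 + 4 + 2 + 2
5 + 3 + 3 + 2
5 + 2 + 2 + 2 + 2
4 + 4 + 3 + 2
4 + 3 + 3 + 3
4 + 3 + 2 + 2 + 2
3 + 3 + 3 + 2 + 2
3 + 2 + 2 + 2 + 2 + 2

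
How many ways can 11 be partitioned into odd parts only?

The partitions of 11 that satisfy the conditions:
11
9 + 1 + 1
7 + 3 + 1
7 + 1 + 1 + 1 + 1
5 + 5 + 1
5 + 3 + 3
5 + 3 + 1 + 1 + 1
5 + 1 + 1 + 1 + 1 + 1 + 1
3 + 3 + 3 + 1 + 1
3 + 3 + 1 + 1 + 1 + 1 + 1
3 + 1 + 1 + 1 + 1 + 1 + 1 + 1 + 1
1 + 1 + 1 + 1 + 1 + 1 + 1 + 1 + 1 + 1 + 1

12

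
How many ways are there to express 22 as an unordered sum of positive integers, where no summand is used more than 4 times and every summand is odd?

47

There are too many to list fully; the first 12 (by largest part) are:
21 + 1
19 + 3
19 + 1 + 1 + 1
17 + 5
17 + 3 + 1 + 1
15 + 7
15 + 5 + 1 + 1
15 + 3 + 3 + 1
15 + 3 + 1 + 1 + 1 + 1
13 + 9
13 + 7 + 1 + 1
13 + 5 + 3 + 1
…and 35 more, for 47 total.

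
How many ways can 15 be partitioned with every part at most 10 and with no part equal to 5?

122

Enumerating by decreasing first part gives 122 partitions in all.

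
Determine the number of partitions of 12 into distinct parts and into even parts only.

4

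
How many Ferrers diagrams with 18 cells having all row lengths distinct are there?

46

A partial list (first 12 by largest part):
18
17 + 1
16 + 2
15 + 3
15 + 2 + 1
14 + 4
14 + 3 + 1
13 + 5
13 + 4 + 1
13 + 3 + 2
12 + 6
12 + 5 + 1
…and 34 more, for 46 total.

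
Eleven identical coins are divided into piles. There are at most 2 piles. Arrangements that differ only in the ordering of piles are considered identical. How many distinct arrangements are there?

6

Listing the qualifying partitions of 11:
11
10+1
9+2
8+3
7+4
6+5
That's 6 in total.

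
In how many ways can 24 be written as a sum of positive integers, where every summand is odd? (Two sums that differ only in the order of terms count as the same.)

There are 122 such partitions.

122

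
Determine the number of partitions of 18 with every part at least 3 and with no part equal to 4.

20

The partitions of 18 that satisfy the conditions:
18
3 + 15
5 + 13
6 + 12
3 + 3 + 12
7 + 11
8 + 10
3 + 5 + 10
9 + 9
3 + 6 + 9
3 + 3 + 3 + 9
3 + 7 + 8
5 + 5 + 8
5 + 6 + 7
3 + 3 + 5 + 7
6 + 6 + 6
3 + 3 + 6 + 6
3 + 3 + 3 + 3 + 6
3 + 5 + 5 + 5
3 + 3 + 3 + 3 + 3 + 3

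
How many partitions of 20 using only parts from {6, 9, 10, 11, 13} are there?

The partitions of 20 that satisfy the conditions:
11,9
10,10

2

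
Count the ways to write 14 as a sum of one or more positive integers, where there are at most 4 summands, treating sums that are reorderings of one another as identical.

47

A partial list (first 12 by largest part):
14
13+1
12+2
12+1+1
11+3
11+2+1
11+1+1+1
10+4
10+3+1
10+2+2
10+2+1+1
9+5
…and 35 more, for 47 total.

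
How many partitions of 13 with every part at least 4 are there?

Enumerating:
13
9 + 4
8 + 5
7 + 6
5 + 4 + 4

5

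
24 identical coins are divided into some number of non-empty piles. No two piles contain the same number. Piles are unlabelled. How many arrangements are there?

A full systematic count gives 122.

122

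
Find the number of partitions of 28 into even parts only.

Enumerating by decreasing first part gives 135 partitions in all.

135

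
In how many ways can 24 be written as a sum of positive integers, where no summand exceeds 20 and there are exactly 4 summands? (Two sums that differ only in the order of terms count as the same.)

107

Systematic enumeration (by largest part, then next-largest, …) yields 107.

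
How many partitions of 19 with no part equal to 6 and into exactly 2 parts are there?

Listing the qualifying partitions of 19:
1,18
2,17
3,16
4,15
5,14
7,12
8,11
9,10

8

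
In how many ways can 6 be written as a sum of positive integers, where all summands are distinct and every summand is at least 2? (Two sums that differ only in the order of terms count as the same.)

The partitions of 6 that satisfy the conditions:
6
4,2

2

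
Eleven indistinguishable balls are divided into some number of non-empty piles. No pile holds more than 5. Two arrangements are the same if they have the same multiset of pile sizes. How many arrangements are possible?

37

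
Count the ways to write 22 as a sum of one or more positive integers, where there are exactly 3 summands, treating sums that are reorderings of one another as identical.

40

A partial list (first 12 by largest part):
20,1,1
19,2,1
18,3,1
18,2,2
17,4,1
17,3,2
16,5,1
16,4,2
16,3,3
15,6,1
15,5,2
15,4,3
…and 28 more, for 40 total.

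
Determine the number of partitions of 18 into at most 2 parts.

10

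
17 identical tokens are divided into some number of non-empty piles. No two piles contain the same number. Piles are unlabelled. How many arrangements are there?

38

A partial list (first 12 by largest part):
17
16, 1
15, 2
14, 3
14, 2, 1
13, 4
13, 3, 1
12, 5
12, 4, 1
12, 3, 2
11, 6
11, 5, 1
…and 26 more, for 38 total.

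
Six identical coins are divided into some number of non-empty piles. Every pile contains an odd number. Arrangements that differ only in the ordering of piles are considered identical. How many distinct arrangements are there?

4

Enumerating:
5+1
3+3
3+1+1+1
1+1+1+1+1+1
That's 4 in total.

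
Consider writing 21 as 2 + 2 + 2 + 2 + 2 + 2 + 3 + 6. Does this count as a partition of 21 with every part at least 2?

Yes

The parts sum to 21, and the condition 'every summand is at least 2' holds.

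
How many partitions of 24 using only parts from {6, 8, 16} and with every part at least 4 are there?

3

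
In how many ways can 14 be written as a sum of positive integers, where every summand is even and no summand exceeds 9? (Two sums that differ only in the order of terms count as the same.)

11

Listing the qualifying partitions of 14:
6+8
2+4+8
2+2+2+8
2+6+6
4+4+6
2+2+4+6
2+2+2+2+6
2+4+4+4
2+2+2+4+4
2+2+2+2+2+4
2+2+2+2+2+2+2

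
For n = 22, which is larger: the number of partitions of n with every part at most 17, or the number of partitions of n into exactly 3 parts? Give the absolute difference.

950

Partitions of 22 with every part at most 17: 990.
Partitions of 22 into exactly 3 parts: 40.
|990 − 40| = 950.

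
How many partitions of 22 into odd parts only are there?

89

Enumerating by decreasing first part gives 89 partitions in all.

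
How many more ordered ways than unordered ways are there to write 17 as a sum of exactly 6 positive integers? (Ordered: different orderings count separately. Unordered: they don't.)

4324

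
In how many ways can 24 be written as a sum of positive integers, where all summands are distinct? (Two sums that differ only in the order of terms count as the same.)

Counting exhaustively, 122 partitions satisfy the conditions.

122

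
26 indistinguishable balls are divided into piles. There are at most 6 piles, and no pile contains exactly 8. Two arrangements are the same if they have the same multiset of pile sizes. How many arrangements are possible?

568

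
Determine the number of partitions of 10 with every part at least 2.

Enumerating:
10
2, 8
3, 7
4, 6
2, 2, 6
5, 5
2, 3, 5
2, 4, 4
3, 3, 4
2, 2, 2, 4
2, 2, 3, 3
2, 2, 2, 2, 2

12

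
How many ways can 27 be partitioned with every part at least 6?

Enumerating:
27
21,6
20,7
19,8
18,9
17,10
16,11
15,12
15,6,6
14,13
14,7,6
13,8,6
13,7,7
12,9,6
12,8,7
11,10,6
11,9,7
11,8,8
10,10,7
10,9,8
9,9,9
9,6,6,6
8,7,6,6
7,7,7,6
That's 24 in total.

24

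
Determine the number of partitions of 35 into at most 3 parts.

Direct enumeration gives 120 partitions.

120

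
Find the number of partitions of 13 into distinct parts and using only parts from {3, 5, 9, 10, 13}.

The partitions of 13 that satisfy the conditions:
13
10, 3
Counting gives 2.

2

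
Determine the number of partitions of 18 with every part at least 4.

16

Enumerating:
18
14+4
13+5
12+6
11+7
10+8
10+4+4
9+9
9+5+4
8+6+4
8+5+5
7+7+4
7+6+5
6+6+6
6+4+4+4
5+5+4+4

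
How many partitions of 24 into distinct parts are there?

122

Counting exhaustively, 122 partitions satisfy the conditions.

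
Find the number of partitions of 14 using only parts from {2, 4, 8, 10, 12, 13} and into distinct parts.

They are:
12,2
10,4
8,4,2

3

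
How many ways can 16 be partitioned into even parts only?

They are:
16
2 + 14
4 + 12
2 + 2 + 12
6 + 10
2 + 4 + 10
2 + 2 + 2 + 10
8 + 8
2 + 6 + 8
4 + 4 + 8
2 + 2 + 4 + 8
2 + 2 + 2 + 2 + 8
4 + 6 + 6
2 + 2 + 6 + 6
2 + 4 + 4 + 6
2 + 2 + 2 + 4 + 6
2 + 2 + 2 + 2 + 2 + 6
4 + 4 + 4 + 4
2 + 2 + 4 + 4 + 4
2 + 2 + 2 + 2 + 4 + 4
2 + 2 + 2 + 2 + 2 + 2 + 4
2 + 2 + 2 + 2 + 2 + 2 + 2 + 2
That's 22 in total.

22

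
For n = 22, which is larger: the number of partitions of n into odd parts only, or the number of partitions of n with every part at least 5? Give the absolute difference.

Partitions of 22 into odd parts only: 89.
Partitions of 22 with every part at least 5: 18.
|89 − 18| = 71.

71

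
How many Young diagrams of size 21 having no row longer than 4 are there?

Enumerating by decreasing first part gives 120 partitions in all.

120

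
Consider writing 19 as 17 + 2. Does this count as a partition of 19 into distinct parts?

The parts sum to 19, and the condition 'all summands are distinct' holds.

Yes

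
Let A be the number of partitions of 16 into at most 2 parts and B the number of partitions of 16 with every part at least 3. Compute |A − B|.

12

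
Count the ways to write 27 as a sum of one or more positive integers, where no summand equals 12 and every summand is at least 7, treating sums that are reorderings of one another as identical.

13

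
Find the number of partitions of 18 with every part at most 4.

Systematic enumeration (by largest part, then next-largest, …) yields 84.

84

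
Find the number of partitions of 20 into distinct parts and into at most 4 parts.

There are too many to list fully; the first 12 (by largest part) are:
20
1 + 19
2 + 18
3 + 17
1 + 2 + 17
4 + 16
1 + 3 + 16
5 + 15
1 + 4 + 15
2 + 3 + 15
6 + 14
1 + 5 + 14
…and 45 more, for 57 total.

57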